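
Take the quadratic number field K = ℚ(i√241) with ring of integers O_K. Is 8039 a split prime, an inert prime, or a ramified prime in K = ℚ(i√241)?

split — (8039) = 𝔭₁𝔭₂ with 𝔭₁ ≠ 𝔭₂

d = -241 ≡ 3 (mod 4), so O_K = ℤ[√-241] and disc(K) = 4d = -964.
Since gcd(8039, -964) = 1 the prime 8039 does not ramify.
Euler's criterion: (-241)^4019 mod 8039 = 1. Thus (-241|8039) = 1.
Legendre symbol 1 ⇒ 8039 is split.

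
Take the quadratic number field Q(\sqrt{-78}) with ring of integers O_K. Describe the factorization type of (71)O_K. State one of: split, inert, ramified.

-78 mod 4 = 2, hence disc K = 4·(-78) = -312 and O_K = ℤ[√-78].
71 ∤ -312, so 71 is unramified.
Compute (-78/71) via Euler: 64^((71-1)/2) mod 71 = 1, so (-78/71) = 1.
Legendre symbol 1 ⇒ 71 is split.

p splits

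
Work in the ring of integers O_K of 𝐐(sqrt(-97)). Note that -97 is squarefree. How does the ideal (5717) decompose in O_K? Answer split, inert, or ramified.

p splits

d = -97 ≡ 3 (mod 4), so O_K = ℤ[√-97] and disc(K) = 4d = -388.
disc(K) = -388 is not divisible by 5717; 5717 is unramified.
Legendre symbol by Euler's criterion: (-97/5717) ≡ (-97)^2858 ≡ 1 (mod 5717), i.e. (-97/5717) = 1.
d is a quadratic residue mod p, hence 5717 splits in O_K.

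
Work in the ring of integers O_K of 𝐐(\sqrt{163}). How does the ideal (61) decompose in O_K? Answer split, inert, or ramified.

d = 163 ≡ 3 (mod 4), so O_K = ℤ[√163] and disc(K) = 4d = 652.
disc(K) = 652 is not divisible by 61; 61 is unramified.
Compute (163/61) via Euler: 41^((61-1)/2) mod 61 = 1, so (163/61) = 1.
(163/61) = 1, so 61 splits.

61 splits in O_K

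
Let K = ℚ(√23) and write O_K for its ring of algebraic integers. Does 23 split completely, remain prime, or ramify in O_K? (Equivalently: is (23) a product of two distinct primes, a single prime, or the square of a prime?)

d = 23 ≡ 3 (mod 4), so O_K = ℤ[√23] and disc(K) = 4d = 92.
Ramification test: 23 | 92. The prime 23 ramifies in K.

23 is ramified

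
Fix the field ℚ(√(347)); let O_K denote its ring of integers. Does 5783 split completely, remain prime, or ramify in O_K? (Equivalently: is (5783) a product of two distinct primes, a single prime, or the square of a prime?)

347 mod 4 = 3, hence disc K = 4·347 = 1388 and O_K = ℤ[√347].
disc(K) = 1388 is not divisible by 5783; 5783 is unramified.
(347/5783) = 347^2891 mod 5783 = 1, giving Legendre symbol 1.
d is a quadratic residue mod p, hence 5783 splits in O_K.

5783 splits in O_K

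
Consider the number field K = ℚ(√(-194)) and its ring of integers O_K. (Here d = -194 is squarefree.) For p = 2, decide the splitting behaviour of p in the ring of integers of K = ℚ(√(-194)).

ramified — (2) = 𝔭²

-194 mod 4 = 2, hence disc K = 4·(-194) = -776 and O_K = ℤ[√-194].
2 divides disc(K) = -776, so 2 ramifies.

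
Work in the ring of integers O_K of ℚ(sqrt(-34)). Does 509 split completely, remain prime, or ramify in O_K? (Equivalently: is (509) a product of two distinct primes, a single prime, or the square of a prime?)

inert

d = -34 ≡ 2 (mod 4), so O_K = ℤ[√-34] and disc(K) = 4d = -136.
Since gcd(509, -136) = 1 the prime 509 does not ramify.
Euler's criterion: (-34)^254 mod 509 = 508. Thus (-34|509) = -1.
(-34/509) = -1, so 509 is inert.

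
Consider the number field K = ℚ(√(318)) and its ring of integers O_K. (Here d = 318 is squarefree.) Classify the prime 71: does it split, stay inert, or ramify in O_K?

inert — (71) stays prime in O_K

d = 318 ≡ 2 (mod 4), so O_K = ℤ[√318] and disc(K) = 4d = 1272.
Since gcd(71, 1272) = 1 the prime 71 does not ramify.
Compute (318/71) via Euler: 34^((71-1)/2) mod 71 = 70, so (318/71) = -1.
Legendre symbol -1 ⇒ 71 is inert.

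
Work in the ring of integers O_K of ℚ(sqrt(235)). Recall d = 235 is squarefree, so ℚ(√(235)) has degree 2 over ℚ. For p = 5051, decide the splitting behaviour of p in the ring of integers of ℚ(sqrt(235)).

Since 235 ≢ 1 mod 4, the ring of integers is ℤ[√235] with discriminant 4·235 = 940.
5051 ∤ 940, so 5051 is unramified.
(235/5051) = 235^2525 mod 5051 = 1, giving Legendre symbol 1.
d is a quadratic residue mod p, hence 5051 splits in O_K.

p splits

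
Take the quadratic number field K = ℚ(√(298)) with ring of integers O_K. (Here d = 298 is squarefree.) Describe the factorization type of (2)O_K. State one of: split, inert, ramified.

2 is ramified

Since 298 ≢ 1 mod 4, the ring of integers is ℤ[√298] with discriminant 4·298 = 1192.
Ramification test: 2 | 1192. The prime 2 ramifies in K.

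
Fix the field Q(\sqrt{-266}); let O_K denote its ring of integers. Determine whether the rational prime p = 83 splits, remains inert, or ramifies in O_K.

inert

Since -266 ≢ 1 mod 4, the ring of integers is ℤ[√-266] with discriminant 4·(-266) = -1064.
83 ∤ -1064, so 83 is unramified.
Compute (-266/83) via Euler: 66^((83-1)/2) mod 83 = 82, so (-266/83) = -1.
d is a non-residue mod p, hence 83 remains inert in O_K.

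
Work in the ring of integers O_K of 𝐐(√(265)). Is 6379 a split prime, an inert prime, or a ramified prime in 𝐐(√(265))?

265 mod 4 = 1, hence disc K = 265 and O_K = ℤ[(1+√265)/2].
disc(K) = 265 is not divisible by 6379; 6379 is unramified.
Legendre symbol by Euler's criterion: (265/6379) ≡ 265^3189 ≡ 6378 (mod 6379), i.e. (265/6379) = -1.
Legendre symbol -1 ⇒ 6379 is inert.

remains prime (inert)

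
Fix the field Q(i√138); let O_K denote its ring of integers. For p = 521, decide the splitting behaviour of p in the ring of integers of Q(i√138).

Since -138 ≢ 1 mod 4, the ring of integers is ℤ[√-138] with discriminant 4·(-138) = -552.
Since gcd(521, -552) = 1 the prime 521 does not ramify.
Compute (-138/521) via Euler: 383^((521-1)/2) mod 521 = 1, so (-138/521) = 1.
(-138/521) = 1, so 521 splits.

521 splits in O_K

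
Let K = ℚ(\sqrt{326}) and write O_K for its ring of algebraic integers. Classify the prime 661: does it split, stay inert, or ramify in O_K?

inert — (661) stays prime in O_K

d = 326 ≡ 2 (mod 4), so O_K = ℤ[√326] and disc(K) = 4d = 1304.
Since gcd(661, 1304) = 1 the prime 661 does not ramify.
Compute (326/661) via Euler: 326^((661-1)/2) mod 661 = 660, so (326/661) = -1.
d is a non-residue mod p, hence 661 remains inert in O_K.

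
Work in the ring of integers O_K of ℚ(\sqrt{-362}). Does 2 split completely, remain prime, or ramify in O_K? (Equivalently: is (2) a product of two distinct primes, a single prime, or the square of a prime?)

-362 mod 4 = 2, hence disc K = 4·(-362) = -1448 and O_K = ℤ[√-362].
disc(K) = -1448 = 2·(-724), so p = 2 is ramified.

ramified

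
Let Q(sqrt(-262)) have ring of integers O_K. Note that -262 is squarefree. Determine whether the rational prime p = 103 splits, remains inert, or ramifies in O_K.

d = -262 ≡ 2 (mod 4), so O_K = ℤ[√-262] and disc(K) = 4d = -1048.
disc(K) = -1048 is not divisible by 103; 103 is unramified.
(-262/103) = 47^51 mod 103 = 102, giving Legendre symbol -1.
d is a non-residue mod p, hence 103 remains inert in O_K.

103 remains inert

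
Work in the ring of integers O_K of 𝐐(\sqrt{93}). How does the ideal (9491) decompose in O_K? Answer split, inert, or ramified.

93 mod 4 = 1, hence disc K = 93 and O_K = ℤ[(1+√93)/2].
Since gcd(9491, 93) = 1 the prime 9491 does not ramify.
(93/9491) = 93^4745 mod 9491 = 9490, giving Legendre symbol -1.
(93/9491) = -1, so 9491 is inert.

inert — (9491) stays prime in O_K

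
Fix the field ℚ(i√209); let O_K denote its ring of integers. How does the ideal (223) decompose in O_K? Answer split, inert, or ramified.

split

d = -209 ≡ 3 (mod 4), so O_K = ℤ[√-209] and disc(K) = 4d = -836.
223 ∤ -836, so 223 is unramified.
Compute (-209/223) via Euler: 14^((223-1)/2) mod 223 = 1, so (-209/223) = 1.
d is a quadratic residue mod p, hence 223 splits in O_K.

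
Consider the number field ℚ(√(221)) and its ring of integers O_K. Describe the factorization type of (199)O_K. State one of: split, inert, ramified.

d = 221 ≡ 1 (mod 4), so O_K = ℤ[(1+√221)/2] and disc(K) = d = 221.
199 ∤ 221, so 199 is unramified.
(221/199) = 22^99 mod 199 = 198, giving Legendre symbol -1.
d is a non-residue mod p, hence 199 remains inert in O_K.

inert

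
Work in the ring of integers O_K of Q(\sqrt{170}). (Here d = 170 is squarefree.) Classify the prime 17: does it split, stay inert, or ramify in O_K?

ramifies in O_K

d = 170 ≡ 2 (mod 4), so O_K = ℤ[√170] and disc(K) = 4d = 680.
disc(K) = 680 = 17·40, so p = 17 is ramified.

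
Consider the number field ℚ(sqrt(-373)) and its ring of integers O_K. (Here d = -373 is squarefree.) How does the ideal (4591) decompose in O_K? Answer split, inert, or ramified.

d = -373 ≡ 3 (mod 4), so O_K = ℤ[√-373] and disc(K) = 4d = -1492.
4591 ∤ -1492, so 4591 is unramified.
(-373/4591) = 4218^2295 mod 4591 = 4590, giving Legendre symbol -1.
Legendre symbol -1 ⇒ 4591 is inert.

4591 remains inert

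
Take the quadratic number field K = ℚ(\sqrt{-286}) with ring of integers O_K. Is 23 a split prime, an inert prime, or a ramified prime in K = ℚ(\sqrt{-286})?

Since -286 ≢ 1 mod 4, the ring of integers is ℤ[√-286] with discriminant 4·(-286) = -1144.
Since gcd(23, -1144) = 1 the prime 23 does not ramify.
Legendre symbol by Euler's criterion: (-286/23) ≡ (-286)^11 ≡ 1 (mod 23), i.e. (-286/23) = 1.
(-286/23) = 1, so 23 splits.

split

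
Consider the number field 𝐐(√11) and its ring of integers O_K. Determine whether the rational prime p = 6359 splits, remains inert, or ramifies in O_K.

inert — (6359) stays prime in O_K

d = 11 ≡ 3 (mod 4), so O_K = ℤ[√11] and disc(K) = 4d = 44.
Since gcd(6359, 44) = 1 the prime 6359 does not ramify.
Compute (11/6359) via Euler: 11^((6359-1)/2) mod 6359 = 6358, so (11/6359) = -1.
Legendre symbol -1 ⇒ 6359 is inert.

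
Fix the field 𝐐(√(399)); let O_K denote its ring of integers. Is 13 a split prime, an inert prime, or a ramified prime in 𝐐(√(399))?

13 splits in O_K

399 mod 4 = 3, hence disc K = 4·399 = 1596 and O_K = ℤ[√399].
Since gcd(13, 1596) = 1 the prime 13 does not ramify.
Euler's criterion: 399^6 mod 13 = 1. Thus (399|13) = 1.
Legendre symbol 1 ⇒ 13 is split.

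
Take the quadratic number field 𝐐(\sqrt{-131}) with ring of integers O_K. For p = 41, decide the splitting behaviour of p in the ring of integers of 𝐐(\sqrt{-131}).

split

Since -131 ≡ 1 mod 4, the ring of integers is ℤ[(1+√-131)/2] with discriminant -131.
disc(K) = -131 is not divisible by 41; 41 is unramified.
Compute (-131/41) via Euler: 33^((41-1)/2) mod 41 = 1, so (-131/41) = 1.
Legendre symbol 1 ⇒ 41 is split.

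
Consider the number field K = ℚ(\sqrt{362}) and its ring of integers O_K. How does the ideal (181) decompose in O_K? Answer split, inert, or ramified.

p ramifies

d = 362 ≡ 2 (mod 4), so O_K = ℤ[√362] and disc(K) = 4d = 1448.
Ramification test: 181 | 1448. The prime 181 ramifies in K.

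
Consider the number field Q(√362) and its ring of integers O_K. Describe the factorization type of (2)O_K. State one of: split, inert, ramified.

d = 362 ≡ 2 (mod 4), so O_K = ℤ[√362] and disc(K) = 4d = 1448.
2 divides disc(K) = 1448, so 2 ramifies.

ramified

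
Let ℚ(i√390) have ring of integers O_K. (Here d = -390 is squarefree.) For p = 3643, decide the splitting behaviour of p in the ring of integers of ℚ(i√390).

Since -390 ≢ 1 mod 4, the ring of integers is ℤ[√-390] with discriminant 4·(-390) = -1560.
Since gcd(3643, -1560) = 1 the prime 3643 does not ramify.
(-390/3643) = 3253^1821 mod 3643 = 1, giving Legendre symbol 1.
d is a quadratic residue mod p, hence 3643 splits in O_K.

splits completely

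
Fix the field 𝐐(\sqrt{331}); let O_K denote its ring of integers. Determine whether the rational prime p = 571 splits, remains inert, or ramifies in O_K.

p splits

d = 331 ≡ 3 (mod 4), so O_K = ℤ[√331] and disc(K) = 4d = 1324.
disc(K) = 1324 is not divisible by 571; 571 is unramified.
Compute (331/571) via Euler: 331^((571-1)/2) mod 571 = 1, so (331/571) = 1.
Legendre symbol 1 ⇒ 571 is split.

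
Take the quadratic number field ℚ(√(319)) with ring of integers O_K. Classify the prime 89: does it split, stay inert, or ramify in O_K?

inert — (89) stays prime in O_K

Since 319 ≢ 1 mod 4, the ring of integers is ℤ[√319] with discriminant 4·319 = 1276.
Since gcd(89, 1276) = 1 the prime 89 does not ramify.
Legendre symbol by Euler's criterion: (319/89) ≡ 319^44 ≡ 88 (mod 89), i.e. (319/89) = -1.
Legendre symbol -1 ⇒ 89 is inert.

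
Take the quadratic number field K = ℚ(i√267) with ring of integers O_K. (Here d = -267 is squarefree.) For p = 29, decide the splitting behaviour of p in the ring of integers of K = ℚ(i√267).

-267 mod 4 = 1, hence disc K = -267 and O_K = ℤ[(1+√-267)/2].
Since gcd(29, -267) = 1 the prime 29 does not ramify.
(-267/29) = 23^14 mod 29 = 1, giving Legendre symbol 1.
Legendre symbol 1 ⇒ 29 is split.

29 splits in O_K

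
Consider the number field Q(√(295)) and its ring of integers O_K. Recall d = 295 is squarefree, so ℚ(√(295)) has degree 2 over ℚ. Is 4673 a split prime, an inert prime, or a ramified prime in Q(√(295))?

Since 295 ≢ 1 mod 4, the ring of integers is ℤ[√295] with discriminant 4·295 = 1180.
4673 ∤ 1180, so 4673 is unramified.
(295/4673) = 295^2336 mod 4673 = 4672, giving Legendre symbol -1.
d is a non-residue mod p, hence 4673 remains inert in O_K.

inert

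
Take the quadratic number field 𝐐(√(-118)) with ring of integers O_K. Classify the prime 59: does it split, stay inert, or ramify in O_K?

ramified

Since -118 ≢ 1 mod 4, the ring of integers is ℤ[√-118] with discriminant 4·(-118) = -472.
59 divides disc(K) = -472, so 59 ramifies.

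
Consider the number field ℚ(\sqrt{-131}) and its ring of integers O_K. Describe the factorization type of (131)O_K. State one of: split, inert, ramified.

-131 mod 4 = 1, hence disc K = -131 and O_K = ℤ[(1+√-131)/2].
Ramification test: 131 | -131. The prime 131 ramifies in K.

ramified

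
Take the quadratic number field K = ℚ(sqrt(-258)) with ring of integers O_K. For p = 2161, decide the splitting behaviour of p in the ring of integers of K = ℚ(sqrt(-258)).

d = -258 ≡ 2 (mod 4), so O_K = ℤ[√-258] and disc(K) = 4d = -1032.
Since gcd(2161, -1032) = 1 the prime 2161 does not ramify.
Legendre symbol by Euler's criterion: (-258/2161) ≡ (-258)^1080 ≡ 1 (mod 2161), i.e. (-258/2161) = 1.
d is a quadratic residue mod p, hence 2161 splits in O_K.

splits completely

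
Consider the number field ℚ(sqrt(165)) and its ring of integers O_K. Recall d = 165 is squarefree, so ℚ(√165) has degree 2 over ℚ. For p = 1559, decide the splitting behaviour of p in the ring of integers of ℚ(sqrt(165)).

d = 165 ≡ 1 (mod 4), so O_K = ℤ[(1+√165)/2] and disc(K) = d = 165.
1559 ∤ 165, so 1559 is unramified.
Euler's criterion: 165^779 mod 1559 = 1. Thus (165|1559) = 1.
d is a quadratic residue mod p, hence 1559 splits in O_K.

1559 splits in O_K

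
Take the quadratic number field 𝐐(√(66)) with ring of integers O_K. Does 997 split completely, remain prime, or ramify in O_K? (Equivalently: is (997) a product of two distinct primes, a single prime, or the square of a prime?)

Since 66 ≢ 1 mod 4, the ring of integers is ℤ[√66] with discriminant 4·66 = 264.
disc(K) = 264 is not divisible by 997; 997 is unramified.
Compute (66/997) via Euler: 66^((997-1)/2) mod 997 = 1, so (66/997) = 1.
(66/997) = 1, so 997 splits.

split — (997) = 𝔭₁𝔭₂ with 𝔭₁ ≠ 𝔭₂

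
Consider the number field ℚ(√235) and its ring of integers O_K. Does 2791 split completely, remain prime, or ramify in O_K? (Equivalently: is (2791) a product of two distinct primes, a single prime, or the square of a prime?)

2791 remains inert

Since 235 ≢ 1 mod 4, the ring of integers is ℤ[√235] with discriminant 4·235 = 940.
disc(K) = 940 is not divisible by 2791; 2791 is unramified.
Euler's criterion: 235^1395 mod 2791 = 2790. Thus (235|2791) = -1.
(235/2791) = -1, so 2791 is inert.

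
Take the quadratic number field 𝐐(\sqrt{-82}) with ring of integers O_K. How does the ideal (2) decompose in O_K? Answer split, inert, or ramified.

ramified — (2) = 𝔭²

-82 mod 4 = 2, hence disc K = 4·(-82) = -328 and O_K = ℤ[√-82].
Ramification test: 2 | -328. The prime 2 ramifies in K.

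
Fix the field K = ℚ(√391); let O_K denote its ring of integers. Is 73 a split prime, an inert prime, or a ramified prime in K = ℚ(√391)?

Since 391 ≢ 1 mod 4, the ring of integers is ℤ[√391] with discriminant 4·391 = 1564.
disc(K) = 1564 is not divisible by 73; 73 is unramified.
Legendre symbol by Euler's criterion: (391/73) ≡ 391^36 ≡ 72 (mod 73), i.e. (391/73) = -1.
Legendre symbol -1 ⇒ 73 is inert.

73 remains inert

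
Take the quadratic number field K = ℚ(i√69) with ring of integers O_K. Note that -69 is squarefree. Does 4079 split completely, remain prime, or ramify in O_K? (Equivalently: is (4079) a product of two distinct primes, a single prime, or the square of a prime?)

4079 splits in O_K

Since -69 ≢ 1 mod 4, the ring of integers is ℤ[√-69] with discriminant 4·(-69) = -276.
4079 ∤ -276, so 4079 is unramified.
Euler's criterion: (-69)^2039 mod 4079 = 1. Thus (-69|4079) = 1.
d is a quadratic residue mod p, hence 4079 splits in O_K.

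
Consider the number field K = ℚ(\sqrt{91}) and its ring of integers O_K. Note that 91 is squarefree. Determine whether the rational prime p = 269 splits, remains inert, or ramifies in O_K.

269 remains inert

d = 91 ≡ 3 (mod 4), so O_K = ℤ[√91] and disc(K) = 4d = 364.
269 ∤ 364, so 269 is unramified.
Compute (91/269) via Euler: 91^((269-1)/2) mod 269 = 268, so (91/269) = -1.
d is a non-residue mod p, hence 269 remains inert in O_K.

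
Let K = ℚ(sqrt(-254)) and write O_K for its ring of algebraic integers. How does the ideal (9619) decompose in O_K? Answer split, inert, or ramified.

Since -254 ≢ 1 mod 4, the ring of integers is ℤ[√-254] with discriminant 4·(-254) = -1016.
Since gcd(9619, -1016) = 1 the prime 9619 does not ramify.
Legendre symbol by Euler's criterion: (-254/9619) ≡ (-254)^4809 ≡ 9618 (mod 9619), i.e. (-254/9619) = -1.
d is a non-residue mod p, hence 9619 remains inert in O_K.

remains prime (inert)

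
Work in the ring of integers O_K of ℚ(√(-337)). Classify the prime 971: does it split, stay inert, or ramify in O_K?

-337 mod 4 = 3, hence disc K = 4·(-337) = -1348 and O_K = ℤ[√-337].
disc(K) = -1348 is not divisible by 971; 971 is unramified.
Euler's criterion: (-337)^485 mod 971 = 1. Thus (-337|971) = 1.
Legendre symbol 1 ⇒ 971 is split.

p splits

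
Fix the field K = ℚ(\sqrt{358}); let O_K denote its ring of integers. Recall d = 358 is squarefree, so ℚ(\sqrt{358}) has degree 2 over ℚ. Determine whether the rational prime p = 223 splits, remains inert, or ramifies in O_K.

358 mod 4 = 2, hence disc K = 4·358 = 1432 and O_K = ℤ[√358].
Since gcd(223, 1432) = 1 the prime 223 does not ramify.
Legendre symbol by Euler's criterion: (358/223) ≡ 358^111 ≡ 1 (mod 223), i.e. (358/223) = 1.
d is a quadratic residue mod p, hence 223 splits in O_K.

split — (223) = 𝔭₁𝔭₂ with 𝔭₁ ≠ 𝔭₂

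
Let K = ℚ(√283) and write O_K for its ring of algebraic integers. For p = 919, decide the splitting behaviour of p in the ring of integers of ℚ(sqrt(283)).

inert

Since 283 ≢ 1 mod 4, the ring of integers is ℤ[√283] with discriminant 4·283 = 1132.
Since gcd(919, 1132) = 1 the prime 919 does not ramify.
Compute (283/919) via Euler: 283^((919-1)/2) mod 919 = 918, so (283/919) = -1.
(283/919) = -1, so 919 is inert.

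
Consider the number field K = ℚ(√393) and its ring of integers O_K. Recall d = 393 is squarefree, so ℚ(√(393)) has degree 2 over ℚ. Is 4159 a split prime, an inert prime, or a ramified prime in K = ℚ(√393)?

4159 remains inert

d = 393 ≡ 1 (mod 4), so O_K = ℤ[(1+√393)/2] and disc(K) = d = 393.
4159 ∤ 393, so 4159 is unramified.
Compute (393/4159) via Euler: 393^((4159-1)/2) mod 4159 = 4158, so (393/4159) = -1.
(393/4159) = -1, so 4159 is inert.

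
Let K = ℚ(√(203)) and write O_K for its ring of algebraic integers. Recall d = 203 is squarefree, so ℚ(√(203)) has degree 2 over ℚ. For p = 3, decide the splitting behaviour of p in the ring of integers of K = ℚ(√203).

inert — (3) stays prime in O_K

203 mod 4 = 3, hence disc K = 4·203 = 812 and O_K = ℤ[√203].
3 ∤ 812, so 3 is unramified.
Compute (203/3) via Euler: 2^((3-1)/2) mod 3 = 2, so (203/3) = -1.
(203/3) = -1, so 3 is inert.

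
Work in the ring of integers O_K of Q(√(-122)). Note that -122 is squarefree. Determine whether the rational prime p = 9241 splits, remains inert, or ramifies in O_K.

9241 remains inert

d = -122 ≡ 2 (mod 4), so O_K = ℤ[√-122] and disc(K) = 4d = -488.
Since gcd(9241, -488) = 1 the prime 9241 does not ramify.
Compute (-122/9241) via Euler: 9119^((9241-1)/2) mod 9241 = 9240, so (-122/9241) = -1.
Legendre symbol -1 ⇒ 9241 is inert.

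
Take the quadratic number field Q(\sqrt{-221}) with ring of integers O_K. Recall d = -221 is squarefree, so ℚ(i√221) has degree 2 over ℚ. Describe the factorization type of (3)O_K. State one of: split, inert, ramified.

-221 mod 4 = 3, hence disc K = 4·(-221) = -884 and O_K = ℤ[√-221].
3 ∤ -884, so 3 is unramified.
Euler's criterion: (-221)^1 mod 3 = 1. Thus (-221|3) = 1.
d is a quadratic residue mod p, hence 3 splits in O_K.

p splits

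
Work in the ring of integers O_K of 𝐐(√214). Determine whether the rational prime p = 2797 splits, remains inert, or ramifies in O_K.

d = 214 ≡ 2 (mod 4), so O_K = ℤ[√214] and disc(K) = 4d = 856.
Since gcd(2797, 856) = 1 the prime 2797 does not ramify.
(214/2797) = 214^1398 mod 2797 = 1, giving Legendre symbol 1.
Legendre symbol 1 ⇒ 2797 is split.

2797 splits in O_K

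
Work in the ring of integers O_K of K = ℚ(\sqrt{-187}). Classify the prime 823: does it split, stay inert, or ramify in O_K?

d = -187 ≡ 1 (mod 4), so O_K = ℤ[(1+√-187)/2] and disc(K) = d = -187.
Since gcd(823, -187) = 1 the prime 823 does not ramify.
Euler's criterion: (-187)^411 mod 823 = 822. Thus (-187|823) = -1.
d is a non-residue mod p, hence 823 remains inert in O_K.

823 remains inert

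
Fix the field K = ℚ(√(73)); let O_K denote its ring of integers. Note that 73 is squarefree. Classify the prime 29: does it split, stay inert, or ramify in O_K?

p is inert

Since 73 ≡ 1 mod 4, the ring of integers is ℤ[(1+√73)/2] with discriminant 73.
29 ∤ 73, so 29 is unramified.
Legendre symbol by Euler's criterion: (73/29) ≡ 73^14 ≡ 28 (mod 29), i.e. (73/29) = -1.
(73/29) = -1, so 29 is inert.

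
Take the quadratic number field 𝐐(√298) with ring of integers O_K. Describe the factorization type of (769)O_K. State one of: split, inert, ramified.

p splits

Since 298 ≢ 1 mod 4, the ring of integers is ℤ[√298] with discriminant 4·298 = 1192.
disc(K) = 1192 is not divisible by 769; 769 is unramified.
Euler's criterion: 298^384 mod 769 = 1. Thus (298|769) = 1.
Legendre symbol 1 ⇒ 769 is split.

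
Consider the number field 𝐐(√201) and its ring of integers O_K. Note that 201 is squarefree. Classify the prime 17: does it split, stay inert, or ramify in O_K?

inert

201 mod 4 = 1, hence disc K = 201 and O_K = ℤ[(1+√201)/2].
17 ∤ 201, so 17 is unramified.
(201/17) = 14^8 mod 17 = 16, giving Legendre symbol -1.
Legendre symbol -1 ⇒ 17 is inert.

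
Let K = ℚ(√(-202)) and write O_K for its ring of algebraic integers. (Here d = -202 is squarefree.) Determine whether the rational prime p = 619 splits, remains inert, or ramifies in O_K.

split — (619) = 𝔭₁𝔭₂ with 𝔭₁ ≠ 𝔭₂

-202 mod 4 = 2, hence disc K = 4·(-202) = -808 and O_K = ℤ[√-202].
Since gcd(619, -808) = 1 the prime 619 does not ramify.
Compute (-202/619) via Euler: 417^((619-1)/2) mod 619 = 1, so (-202/619) = 1.
(-202/619) = 1, so 619 splits.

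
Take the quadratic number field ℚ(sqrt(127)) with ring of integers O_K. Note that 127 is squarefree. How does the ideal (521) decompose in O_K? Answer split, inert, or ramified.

p splits

Since 127 ≢ 1 mod 4, the ring of integers is ℤ[√127] with discriminant 4·127 = 508.
disc(K) = 508 is not divisible by 521; 521 is unramified.
(127/521) = 127^260 mod 521 = 1, giving Legendre symbol 1.
d is a quadratic residue mod p, hence 521 splits in O_K.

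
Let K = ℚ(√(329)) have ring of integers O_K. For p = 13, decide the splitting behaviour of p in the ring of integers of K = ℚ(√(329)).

splits completely

Since 329 ≡ 1 mod 4, the ring of integers is ℤ[(1+√329)/2] with discriminant 329.
Since gcd(13, 329) = 1 the prime 13 does not ramify.
(329/13) = 4^6 mod 13 = 1, giving Legendre symbol 1.
Legendre symbol 1 ⇒ 13 is split.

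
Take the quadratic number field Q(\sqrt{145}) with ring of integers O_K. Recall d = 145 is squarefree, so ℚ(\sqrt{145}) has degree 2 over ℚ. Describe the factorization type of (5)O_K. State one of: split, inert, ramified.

ramifies in O_K

145 mod 4 = 1, hence disc K = 145 and O_K = ℤ[(1+√145)/2].
disc(K) = 145 = 5·29, so p = 5 is ramified.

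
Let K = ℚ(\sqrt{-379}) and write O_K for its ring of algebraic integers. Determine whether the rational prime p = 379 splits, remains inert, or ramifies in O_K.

ramified — (379) = 𝔭²

d = -379 ≡ 1 (mod 4), so O_K = ℤ[(1+√-379)/2] and disc(K) = d = -379.
disc(K) = -379 = 379·(-1), so p = 379 is ramified.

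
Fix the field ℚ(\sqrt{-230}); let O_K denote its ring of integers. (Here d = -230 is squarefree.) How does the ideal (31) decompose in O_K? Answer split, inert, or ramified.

split

-230 mod 4 = 2, hence disc K = 4·(-230) = -920 and O_K = ℤ[√-230].
31 ∤ -920, so 31 is unramified.
(-230/31) = 18^15 mod 31 = 1, giving Legendre symbol 1.
d is a quadratic residue mod p, hence 31 splits in O_K.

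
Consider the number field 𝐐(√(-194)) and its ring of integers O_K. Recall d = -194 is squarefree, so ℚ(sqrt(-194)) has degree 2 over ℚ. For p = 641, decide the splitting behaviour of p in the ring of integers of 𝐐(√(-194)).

641 remains inert

Since -194 ≢ 1 mod 4, the ring of integers is ℤ[√-194] with discriminant 4·(-194) = -776.
641 ∤ -776, so 641 is unramified.
Compute (-194/641) via Euler: 447^((641-1)/2) mod 641 = 640, so (-194/641) = -1.
(-194/641) = -1, so 641 is inert.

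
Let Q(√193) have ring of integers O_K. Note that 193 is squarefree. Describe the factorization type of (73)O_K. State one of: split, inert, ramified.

Since 193 ≡ 1 mod 4, the ring of integers is ℤ[(1+√193)/2] with discriminant 193.
Since gcd(73, 193) = 1 the prime 73 does not ramify.
Compute (193/73) via Euler: 47^((73-1)/2) mod 73 = 72, so (193/73) = -1.
Legendre symbol -1 ⇒ 73 is inert.

73 remains inert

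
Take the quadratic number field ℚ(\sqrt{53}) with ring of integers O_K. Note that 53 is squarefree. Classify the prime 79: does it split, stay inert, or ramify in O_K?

Since 53 ≡ 1 mod 4, the ring of integers is ℤ[(1+√53)/2] with discriminant 53.
disc(K) = 53 is not divisible by 79; 79 is unramified.
Compute (53/79) via Euler: 53^((79-1)/2) mod 79 = 78, so (53/79) = -1.
d is a non-residue mod p, hence 79 remains inert in O_K.

inert — (79) stays prime in O_K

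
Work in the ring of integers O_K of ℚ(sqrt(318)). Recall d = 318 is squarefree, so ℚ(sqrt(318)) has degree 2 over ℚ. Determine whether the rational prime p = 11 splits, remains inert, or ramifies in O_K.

p is inert

d = 318 ≡ 2 (mod 4), so O_K = ℤ[√318] and disc(K) = 4d = 1272.
Since gcd(11, 1272) = 1 the prime 11 does not ramify.
(318/11) = 10^5 mod 11 = 10, giving Legendre symbol -1.
Legendre symbol -1 ⇒ 11 is inert.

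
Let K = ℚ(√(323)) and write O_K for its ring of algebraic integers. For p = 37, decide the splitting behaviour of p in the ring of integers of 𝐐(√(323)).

323 mod 4 = 3, hence disc K = 4·323 = 1292 and O_K = ℤ[√323].
37 ∤ 1292, so 37 is unramified.
Compute (323/37) via Euler: 27^((37-1)/2) mod 37 = 1, so (323/37) = 1.
Legendre symbol 1 ⇒ 37 is split.

37 splits in O_K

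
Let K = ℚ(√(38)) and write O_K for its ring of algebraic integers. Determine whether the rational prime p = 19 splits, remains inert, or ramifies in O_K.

38 mod 4 = 2, hence disc K = 4·38 = 152 and O_K = ℤ[√38].
19 divides disc(K) = 152, so 19 ramifies.

ramified — (19) = 𝔭²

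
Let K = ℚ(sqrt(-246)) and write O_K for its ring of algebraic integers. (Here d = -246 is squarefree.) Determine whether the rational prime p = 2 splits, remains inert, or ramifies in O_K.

ramifies in O_K

Since -246 ≢ 1 mod 4, the ring of integers is ℤ[√-246] with discriminant 4·(-246) = -984.
disc(K) = -984 = 2·(-492), so p = 2 is ramified.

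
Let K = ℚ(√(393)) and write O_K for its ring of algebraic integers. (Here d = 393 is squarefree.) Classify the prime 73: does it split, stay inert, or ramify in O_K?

73 remains inert

d = 393 ≡ 1 (mod 4), so O_K = ℤ[(1+√393)/2] and disc(K) = d = 393.
Since gcd(73, 393) = 1 the prime 73 does not ramify.
Euler's criterion: 393^36 mod 73 = 72. Thus (393|73) = -1.
d is a non-residue mod p, hence 73 remains inert in O_K.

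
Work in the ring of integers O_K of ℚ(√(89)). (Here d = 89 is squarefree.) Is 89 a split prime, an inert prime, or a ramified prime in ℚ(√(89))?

89 mod 4 = 1, hence disc K = 89 and O_K = ℤ[(1+√89)/2].
disc(K) = 89 = 89·1, so p = 89 is ramified.

ramified — (89) = 𝔭²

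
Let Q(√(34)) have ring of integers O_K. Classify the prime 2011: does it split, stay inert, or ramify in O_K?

split

d = 34 ≡ 2 (mod 4), so O_K = ℤ[√34] and disc(K) = 4d = 136.
2011 ∤ 136, so 2011 is unramified.
Compute (34/2011) via Euler: 34^((2011-1)/2) mod 2011 = 1, so (34/2011) = 1.
Legendre symbol 1 ⇒ 2011 is split.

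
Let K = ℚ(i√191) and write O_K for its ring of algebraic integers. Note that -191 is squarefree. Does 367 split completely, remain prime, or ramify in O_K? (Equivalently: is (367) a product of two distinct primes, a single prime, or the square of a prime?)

inert — (367) stays prime in O_K

Since -191 ≡ 1 mod 4, the ring of integers is ℤ[(1+√-191)/2] with discriminant -191.
disc(K) = -191 is not divisible by 367; 367 is unramified.
Legendre symbol by Euler's criterion: (-191/367) ≡ (-191)^183 ≡ 366 (mod 367), i.e. (-191/367) = -1.
d is a non-residue mod p, hence 367 remains inert in O_K.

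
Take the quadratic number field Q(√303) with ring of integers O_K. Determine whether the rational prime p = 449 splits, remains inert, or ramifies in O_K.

remains prime (inert)

303 mod 4 = 3, hence disc K = 4·303 = 1212 and O_K = ℤ[√303].
449 ∤ 1212, so 449 is unramified.
Legendre symbol by Euler's criterion: (303/449) ≡ 303^224 ≡ 448 (mod 449), i.e. (303/449) = -1.
Legendre symbol -1 ⇒ 449 is inert.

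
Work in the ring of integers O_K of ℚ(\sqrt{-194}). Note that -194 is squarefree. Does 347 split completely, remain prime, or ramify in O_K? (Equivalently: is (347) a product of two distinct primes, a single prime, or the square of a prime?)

d = -194 ≡ 2 (mod 4), so O_K = ℤ[√-194] and disc(K) = 4d = -776.
Since gcd(347, -776) = 1 the prime 347 does not ramify.
Compute (-194/347) via Euler: 153^((347-1)/2) mod 347 = 346, so (-194/347) = -1.
(-194/347) = -1, so 347 is inert.

p is inert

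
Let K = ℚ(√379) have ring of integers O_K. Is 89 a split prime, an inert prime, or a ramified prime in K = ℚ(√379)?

d = 379 ≡ 3 (mod 4), so O_K = ℤ[√379] and disc(K) = 4d = 1516.
Since gcd(89, 1516) = 1 the prime 89 does not ramify.
Euler's criterion: 379^44 mod 89 = 88. Thus (379|89) = -1.
d is a non-residue mod p, hence 89 remains inert in O_K.

89 remains inert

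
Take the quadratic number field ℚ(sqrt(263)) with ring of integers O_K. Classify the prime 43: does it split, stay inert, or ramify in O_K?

263 mod 4 = 3, hence disc K = 4·263 = 1052 and O_K = ℤ[√263].
Since gcd(43, 1052) = 1 the prime 43 does not ramify.
Legendre symbol by Euler's criterion: (263/43) ≡ 263^21 ≡ 42 (mod 43), i.e. (263/43) = -1.
d is a non-residue mod p, hence 43 remains inert in O_K.

43 remains inert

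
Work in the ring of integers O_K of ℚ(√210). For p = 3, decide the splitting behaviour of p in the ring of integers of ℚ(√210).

210 mod 4 = 2, hence disc K = 4·210 = 840 and O_K = ℤ[√210].
3 divides disc(K) = 840, so 3 ramifies.

ramified — (3) = 𝔭²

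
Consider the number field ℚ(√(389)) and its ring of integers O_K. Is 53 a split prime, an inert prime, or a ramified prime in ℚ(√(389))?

d = 389 ≡ 1 (mod 4), so O_K = ℤ[(1+√389)/2] and disc(K) = d = 389.
disc(K) = 389 is not divisible by 53; 53 is unramified.
Compute (389/53) via Euler: 18^((53-1)/2) mod 53 = 52, so (389/53) = -1.
(389/53) = -1, so 53 is inert.

p is inert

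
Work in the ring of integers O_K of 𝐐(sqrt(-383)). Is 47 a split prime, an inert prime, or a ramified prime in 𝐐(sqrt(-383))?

inert — (47) stays prime in O_K

Since -383 ≡ 1 mod 4, the ring of integers is ℤ[(1+√-383)/2] with discriminant -383.
47 ∤ -383, so 47 is unramified.
(-383/47) = 40^23 mod 47 = 46, giving Legendre symbol -1.
Legendre symbol -1 ⇒ 47 is inert.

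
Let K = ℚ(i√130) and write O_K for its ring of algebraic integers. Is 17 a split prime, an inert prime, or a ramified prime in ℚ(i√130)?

d = -130 ≡ 2 (mod 4), so O_K = ℤ[√-130] and disc(K) = 4d = -520.
17 ∤ -520, so 17 is unramified.
(-130/17) = 6^8 mod 17 = 16, giving Legendre symbol -1.
d is a non-residue mod p, hence 17 remains inert in O_K.

remains prime (inert)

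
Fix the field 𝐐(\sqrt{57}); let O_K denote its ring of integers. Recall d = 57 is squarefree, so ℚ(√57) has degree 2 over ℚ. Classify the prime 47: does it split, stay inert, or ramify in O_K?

57 mod 4 = 1, hence disc K = 57 and O_K = ℤ[(1+√57)/2].
Since gcd(47, 57) = 1 the prime 47 does not ramify.
(57/47) = 10^23 mod 47 = 46, giving Legendre symbol -1.
d is a non-residue mod p, hence 47 remains inert in O_K.

p is inert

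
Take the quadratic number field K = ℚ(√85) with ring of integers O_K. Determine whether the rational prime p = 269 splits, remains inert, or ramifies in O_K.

269 remains inert

d = 85 ≡ 1 (mod 4), so O_K = ℤ[(1+√85)/2] and disc(K) = d = 85.
269 ∤ 85, so 269 is unramified.
Compute (85/269) via Euler: 85^((269-1)/2) mod 269 = 268, so (85/269) = -1.
Legendre symbol -1 ⇒ 269 is inert.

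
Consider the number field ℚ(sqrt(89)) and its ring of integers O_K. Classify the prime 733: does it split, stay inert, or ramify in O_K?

split

Since 89 ≡ 1 mod 4, the ring of integers is ℤ[(1+√89)/2] with discriminant 89.
disc(K) = 89 is not divisible by 733; 733 is unramified.
Euler's criterion: 89^366 mod 733 = 1. Thus (89|733) = 1.
Legendre symbol 1 ⇒ 733 is split.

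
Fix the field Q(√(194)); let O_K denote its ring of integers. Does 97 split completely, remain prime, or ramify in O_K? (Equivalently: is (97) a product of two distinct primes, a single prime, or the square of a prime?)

ramified — (97) = 𝔭²

194 mod 4 = 2, hence disc K = 4·194 = 776 and O_K = ℤ[√194].
97 divides disc(K) = 776, so 97 ramifies.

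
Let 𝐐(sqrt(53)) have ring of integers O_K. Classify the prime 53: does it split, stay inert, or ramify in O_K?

Since 53 ≡ 1 mod 4, the ring of integers is ℤ[(1+√53)/2] with discriminant 53.
disc(K) = 53 = 53·1, so p = 53 is ramified.

53 is ramified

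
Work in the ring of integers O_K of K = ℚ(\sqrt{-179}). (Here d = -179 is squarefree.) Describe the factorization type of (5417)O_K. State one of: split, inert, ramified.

split — (5417) = 𝔭₁𝔭₂ with 𝔭₁ ≠ 𝔭₂

Since -179 ≡ 1 mod 4, the ring of integers is ℤ[(1+√-179)/2] with discriminant -179.
5417 ∤ -179, so 5417 is unramified.
Euler's criterion: (-179)^2708 mod 5417 = 1. Thus (-179|5417) = 1.
(-179/5417) = 1, so 5417 splits.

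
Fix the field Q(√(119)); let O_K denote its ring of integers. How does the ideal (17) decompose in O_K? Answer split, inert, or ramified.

ramified

d = 119 ≡ 3 (mod 4), so O_K = ℤ[√119] and disc(K) = 4d = 476.
17 divides disc(K) = 476, so 17 ramifies.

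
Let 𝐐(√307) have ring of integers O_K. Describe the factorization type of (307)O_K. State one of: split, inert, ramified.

p ramifies

d = 307 ≡ 3 (mod 4), so O_K = ℤ[√307] and disc(K) = 4d = 1228.
disc(K) = 1228 = 307·4, so p = 307 is ramified.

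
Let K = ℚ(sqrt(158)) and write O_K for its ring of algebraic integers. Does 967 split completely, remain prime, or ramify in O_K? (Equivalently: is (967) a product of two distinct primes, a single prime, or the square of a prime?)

158 mod 4 = 2, hence disc K = 4·158 = 632 and O_K = ℤ[√158].
disc(K) = 632 is not divisible by 967; 967 is unramified.
Euler's criterion: 158^483 mod 967 = 966. Thus (158|967) = -1.
Legendre symbol -1 ⇒ 967 is inert.

p is inert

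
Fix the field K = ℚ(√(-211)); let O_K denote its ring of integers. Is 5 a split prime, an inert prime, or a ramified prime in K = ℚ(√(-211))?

splits completely

d = -211 ≡ 1 (mod 4), so O_K = ℤ[(1+√-211)/2] and disc(K) = d = -211.
disc(K) = -211 is not divisible by 5; 5 is unramified.
Legendre symbol by Euler's criterion: (-211/5) ≡ (-211)^2 ≡ 1 (mod 5), i.e. (-211/5) = 1.
Legendre symbol 1 ⇒ 5 is split.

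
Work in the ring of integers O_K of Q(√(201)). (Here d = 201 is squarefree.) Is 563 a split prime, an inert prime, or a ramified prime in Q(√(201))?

splits completely

d = 201 ≡ 1 (mod 4), so O_K = ℤ[(1+√201)/2] and disc(K) = d = 201.
563 ∤ 201, so 563 is unramified.
(201/563) = 201^281 mod 563 = 1, giving Legendre symbol 1.
d is a quadratic residue mod p, hence 563 splits in O_K.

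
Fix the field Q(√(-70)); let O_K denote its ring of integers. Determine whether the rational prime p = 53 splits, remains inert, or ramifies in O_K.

-70 mod 4 = 2, hence disc K = 4·(-70) = -280 and O_K = ℤ[√-70].
disc(K) = -280 is not divisible by 53; 53 is unramified.
Compute (-70/53) via Euler: 36^((53-1)/2) mod 53 = 1, so (-70/53) = 1.
Legendre symbol 1 ⇒ 53 is split.

splits completely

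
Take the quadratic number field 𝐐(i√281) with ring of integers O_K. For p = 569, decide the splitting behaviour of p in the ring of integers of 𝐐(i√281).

split — (569) = 𝔭₁𝔭₂ with 𝔭₁ ≠ 𝔭₂

d = -281 ≡ 3 (mod 4), so O_K = ℤ[√-281] and disc(K) = 4d = -1124.
Since gcd(569, -1124) = 1 the prime 569 does not ramify.
Legendre symbol by Euler's criterion: (-281/569) ≡ (-281)^284 ≡ 1 (mod 569), i.e. (-281/569) = 1.
Legendre symbol 1 ⇒ 569 is split.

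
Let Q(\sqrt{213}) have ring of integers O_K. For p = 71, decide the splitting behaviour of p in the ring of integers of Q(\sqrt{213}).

d = 213 ≡ 1 (mod 4), so O_K = ℤ[(1+√213)/2] and disc(K) = d = 213.
disc(K) = 213 = 71·3, so p = 71 is ramified.

ramified — (71) = 𝔭²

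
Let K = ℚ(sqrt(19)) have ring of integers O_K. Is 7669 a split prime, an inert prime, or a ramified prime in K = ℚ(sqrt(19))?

inert

Since 19 ≢ 1 mod 4, the ring of integers is ℤ[√19] with discriminant 4·19 = 76.
disc(K) = 76 is not divisible by 7669; 7669 is unramified.
(19/7669) = 19^3834 mod 7669 = 7668, giving Legendre symbol -1.
Legendre symbol -1 ⇒ 7669 is inert.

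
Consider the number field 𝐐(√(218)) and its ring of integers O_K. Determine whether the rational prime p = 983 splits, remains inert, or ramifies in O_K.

inert

d = 218 ≡ 2 (mod 4), so O_K = ℤ[√218] and disc(K) = 4d = 872.
983 ∤ 872, so 983 is unramified.
Legendre symbol by Euler's criterion: (218/983) ≡ 218^491 ≡ 982 (mod 983), i.e. (218/983) = -1.
Legendre symbol -1 ⇒ 983 is inert.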